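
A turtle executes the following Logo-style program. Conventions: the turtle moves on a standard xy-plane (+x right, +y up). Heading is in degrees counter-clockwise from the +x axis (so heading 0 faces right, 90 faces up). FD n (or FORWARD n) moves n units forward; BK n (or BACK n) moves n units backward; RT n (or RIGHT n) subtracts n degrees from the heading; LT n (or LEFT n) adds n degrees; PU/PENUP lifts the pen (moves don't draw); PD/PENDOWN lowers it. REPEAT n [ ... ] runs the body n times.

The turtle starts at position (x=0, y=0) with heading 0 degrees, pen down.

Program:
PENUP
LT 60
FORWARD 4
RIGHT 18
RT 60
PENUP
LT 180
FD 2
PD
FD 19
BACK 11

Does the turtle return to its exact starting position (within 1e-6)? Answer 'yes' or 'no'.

Executing turtle program step by step:
Start: pos=(0,0), heading=0, pen down
PU: pen up
LT 60: heading 0 -> 60
FD 4: (0,0) -> (2,3.464) [heading=60, move]
RT 18: heading 60 -> 42
RT 60: heading 42 -> 342
PU: pen up
LT 180: heading 342 -> 162
FD 2: (2,3.464) -> (0.098,4.082) [heading=162, move]
PD: pen down
FD 19: (0.098,4.082) -> (-17.972,9.953) [heading=162, draw]
BK 11: (-17.972,9.953) -> (-7.511,6.554) [heading=162, draw]
Final: pos=(-7.511,6.554), heading=162, 2 segment(s) drawn

Start position: (0, 0)
Final position: (-7.511, 6.554)
Distance = 9.968; >= 1e-6 -> NOT closed

Answer: no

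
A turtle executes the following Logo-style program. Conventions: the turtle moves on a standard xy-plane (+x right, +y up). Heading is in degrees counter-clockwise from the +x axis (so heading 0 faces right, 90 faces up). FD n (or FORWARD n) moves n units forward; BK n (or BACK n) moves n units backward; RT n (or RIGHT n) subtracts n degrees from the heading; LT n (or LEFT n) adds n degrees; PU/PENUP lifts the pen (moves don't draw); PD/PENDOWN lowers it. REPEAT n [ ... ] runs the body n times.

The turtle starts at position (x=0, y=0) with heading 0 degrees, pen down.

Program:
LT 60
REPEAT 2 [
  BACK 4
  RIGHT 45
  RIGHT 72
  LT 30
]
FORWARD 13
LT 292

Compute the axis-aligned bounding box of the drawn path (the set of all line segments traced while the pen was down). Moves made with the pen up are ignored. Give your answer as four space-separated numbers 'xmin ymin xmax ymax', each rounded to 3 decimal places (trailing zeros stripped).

Executing turtle program step by step:
Start: pos=(0,0), heading=0, pen down
LT 60: heading 0 -> 60
REPEAT 2 [
  -- iteration 1/2 --
  BK 4: (0,0) -> (-2,-3.464) [heading=60, draw]
  RT 45: heading 60 -> 15
  RT 72: heading 15 -> 303
  LT 30: heading 303 -> 333
  -- iteration 2/2 --
  BK 4: (-2,-3.464) -> (-5.564,-1.648) [heading=333, draw]
  RT 45: heading 333 -> 288
  RT 72: heading 288 -> 216
  LT 30: heading 216 -> 246
]
FD 13: (-5.564,-1.648) -> (-10.852,-13.524) [heading=246, draw]
LT 292: heading 246 -> 178
Final: pos=(-10.852,-13.524), heading=178, 3 segment(s) drawn

Segment endpoints: x in {-10.852, -5.564, -2, 0}, y in {-13.524, -3.464, -1.648, 0}
xmin=-10.852, ymin=-13.524, xmax=0, ymax=0

Answer: -10.852 -13.524 0 0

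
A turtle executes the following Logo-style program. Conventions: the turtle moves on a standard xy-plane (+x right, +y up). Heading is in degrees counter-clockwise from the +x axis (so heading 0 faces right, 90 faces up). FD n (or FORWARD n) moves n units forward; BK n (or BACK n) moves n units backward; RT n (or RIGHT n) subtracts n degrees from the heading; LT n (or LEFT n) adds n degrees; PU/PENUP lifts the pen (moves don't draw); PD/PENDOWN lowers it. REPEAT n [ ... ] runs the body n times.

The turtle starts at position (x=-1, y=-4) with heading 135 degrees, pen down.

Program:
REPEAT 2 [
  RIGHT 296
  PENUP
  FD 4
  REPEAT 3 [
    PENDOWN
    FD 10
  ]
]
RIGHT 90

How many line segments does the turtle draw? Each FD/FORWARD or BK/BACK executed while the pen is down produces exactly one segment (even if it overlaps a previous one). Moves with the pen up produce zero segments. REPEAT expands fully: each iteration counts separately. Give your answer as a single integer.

Answer: 6

Derivation:
Executing turtle program step by step:
Start: pos=(-1,-4), heading=135, pen down
REPEAT 2 [
  -- iteration 1/2 --
  RT 296: heading 135 -> 199
  PU: pen up
  FD 4: (-1,-4) -> (-4.782,-5.302) [heading=199, move]
  REPEAT 3 [
    -- iteration 1/3 --
    PD: pen down
    FD 10: (-4.782,-5.302) -> (-14.237,-8.558) [heading=199, draw]
    -- iteration 2/3 --
    PD: pen down
    FD 10: (-14.237,-8.558) -> (-23.692,-11.814) [heading=199, draw]
    -- iteration 3/3 --
    PD: pen down
    FD 10: (-23.692,-11.814) -> (-33.148,-15.069) [heading=199, draw]
  ]
  -- iteration 2/2 --
  RT 296: heading 199 -> 263
  PU: pen up
  FD 4: (-33.148,-15.069) -> (-33.635,-19.04) [heading=263, move]
  REPEAT 3 [
    -- iteration 1/3 --
    PD: pen down
    FD 10: (-33.635,-19.04) -> (-34.854,-28.965) [heading=263, draw]
    -- iteration 2/3 --
    PD: pen down
    FD 10: (-34.854,-28.965) -> (-36.072,-38.89) [heading=263, draw]
    -- iteration 3/3 --
    PD: pen down
    FD 10: (-36.072,-38.89) -> (-37.291,-48.816) [heading=263, draw]
  ]
]
RT 90: heading 263 -> 173
Final: pos=(-37.291,-48.816), heading=173, 6 segment(s) drawn
Segments drawn: 6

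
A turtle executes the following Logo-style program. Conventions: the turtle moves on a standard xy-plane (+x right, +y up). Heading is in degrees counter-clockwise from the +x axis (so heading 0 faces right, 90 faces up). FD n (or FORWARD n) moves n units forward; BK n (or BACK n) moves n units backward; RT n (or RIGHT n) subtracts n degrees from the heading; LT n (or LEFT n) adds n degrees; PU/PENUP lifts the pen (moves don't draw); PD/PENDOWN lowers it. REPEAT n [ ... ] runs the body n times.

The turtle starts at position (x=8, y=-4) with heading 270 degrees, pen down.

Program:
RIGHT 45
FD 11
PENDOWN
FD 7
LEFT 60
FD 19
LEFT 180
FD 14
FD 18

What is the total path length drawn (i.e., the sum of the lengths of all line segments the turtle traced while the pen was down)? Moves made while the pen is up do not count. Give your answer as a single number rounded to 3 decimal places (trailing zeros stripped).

Executing turtle program step by step:
Start: pos=(8,-4), heading=270, pen down
RT 45: heading 270 -> 225
FD 11: (8,-4) -> (0.222,-11.778) [heading=225, draw]
PD: pen down
FD 7: (0.222,-11.778) -> (-4.728,-16.728) [heading=225, draw]
LT 60: heading 225 -> 285
FD 19: (-4.728,-16.728) -> (0.19,-35.081) [heading=285, draw]
LT 180: heading 285 -> 105
FD 14: (0.19,-35.081) -> (-3.434,-21.558) [heading=105, draw]
FD 18: (-3.434,-21.558) -> (-8.093,-4.171) [heading=105, draw]
Final: pos=(-8.093,-4.171), heading=105, 5 segment(s) drawn

Segment lengths:
  seg 1: (8,-4) -> (0.222,-11.778), length = 11
  seg 2: (0.222,-11.778) -> (-4.728,-16.728), length = 7
  seg 3: (-4.728,-16.728) -> (0.19,-35.081), length = 19
  seg 4: (0.19,-35.081) -> (-3.434,-21.558), length = 14
  seg 5: (-3.434,-21.558) -> (-8.093,-4.171), length = 18
Total = 69

Answer: 69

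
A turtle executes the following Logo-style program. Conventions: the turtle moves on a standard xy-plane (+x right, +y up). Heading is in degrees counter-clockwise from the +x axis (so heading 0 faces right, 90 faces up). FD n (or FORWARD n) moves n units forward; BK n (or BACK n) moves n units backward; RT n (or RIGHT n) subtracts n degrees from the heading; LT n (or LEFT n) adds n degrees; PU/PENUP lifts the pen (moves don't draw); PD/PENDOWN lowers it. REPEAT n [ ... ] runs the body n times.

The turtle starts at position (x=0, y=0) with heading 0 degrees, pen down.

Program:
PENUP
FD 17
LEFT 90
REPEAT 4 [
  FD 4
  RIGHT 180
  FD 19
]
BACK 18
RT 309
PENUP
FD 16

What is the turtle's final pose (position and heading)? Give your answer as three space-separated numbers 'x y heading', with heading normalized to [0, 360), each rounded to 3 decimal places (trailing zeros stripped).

Answer: 4.566 -7.931 141

Derivation:
Executing turtle program step by step:
Start: pos=(0,0), heading=0, pen down
PU: pen up
FD 17: (0,0) -> (17,0) [heading=0, move]
LT 90: heading 0 -> 90
REPEAT 4 [
  -- iteration 1/4 --
  FD 4: (17,0) -> (17,4) [heading=90, move]
  RT 180: heading 90 -> 270
  FD 19: (17,4) -> (17,-15) [heading=270, move]
  -- iteration 2/4 --
  FD 4: (17,-15) -> (17,-19) [heading=270, move]
  RT 180: heading 270 -> 90
  FD 19: (17,-19) -> (17,0) [heading=90, move]
  -- iteration 3/4 --
  FD 4: (17,0) -> (17,4) [heading=90, move]
  RT 180: heading 90 -> 270
  FD 19: (17,4) -> (17,-15) [heading=270, move]
  -- iteration 4/4 --
  FD 4: (17,-15) -> (17,-19) [heading=270, move]
  RT 180: heading 270 -> 90
  FD 19: (17,-19) -> (17,0) [heading=90, move]
]
BK 18: (17,0) -> (17,-18) [heading=90, move]
RT 309: heading 90 -> 141
PU: pen up
FD 16: (17,-18) -> (4.566,-7.931) [heading=141, move]
Final: pos=(4.566,-7.931), heading=141, 0 segment(s) drawn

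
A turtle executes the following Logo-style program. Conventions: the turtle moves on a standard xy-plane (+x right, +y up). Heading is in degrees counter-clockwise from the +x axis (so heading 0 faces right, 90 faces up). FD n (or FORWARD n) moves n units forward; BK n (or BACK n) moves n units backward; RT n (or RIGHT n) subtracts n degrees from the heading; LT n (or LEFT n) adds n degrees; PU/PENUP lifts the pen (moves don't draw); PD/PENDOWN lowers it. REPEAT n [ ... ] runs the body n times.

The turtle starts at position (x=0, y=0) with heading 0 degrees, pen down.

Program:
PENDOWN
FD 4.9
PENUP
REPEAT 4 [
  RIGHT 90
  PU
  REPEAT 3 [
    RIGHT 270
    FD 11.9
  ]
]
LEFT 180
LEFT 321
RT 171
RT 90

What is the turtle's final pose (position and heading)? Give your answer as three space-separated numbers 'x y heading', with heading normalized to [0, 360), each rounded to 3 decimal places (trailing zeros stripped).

Answer: 4.9 0 240

Derivation:
Executing turtle program step by step:
Start: pos=(0,0), heading=0, pen down
PD: pen down
FD 4.9: (0,0) -> (4.9,0) [heading=0, draw]
PU: pen up
REPEAT 4 [
  -- iteration 1/4 --
  RT 90: heading 0 -> 270
  PU: pen up
  REPEAT 3 [
    -- iteration 1/3 --
    RT 270: heading 270 -> 0
    FD 11.9: (4.9,0) -> (16.8,0) [heading=0, move]
    -- iteration 2/3 --
    RT 270: heading 0 -> 90
    FD 11.9: (16.8,0) -> (16.8,11.9) [heading=90, move]
    -- iteration 3/3 --
    RT 270: heading 90 -> 180
    FD 11.9: (16.8,11.9) -> (4.9,11.9) [heading=180, move]
  ]
  -- iteration 2/4 --
  RT 90: heading 180 -> 90
  PU: pen up
  REPEAT 3 [
    -- iteration 1/3 --
    RT 270: heading 90 -> 180
    FD 11.9: (4.9,11.9) -> (-7,11.9) [heading=180, move]
    -- iteration 2/3 --
    RT 270: heading 180 -> 270
    FD 11.9: (-7,11.9) -> (-7,0) [heading=270, move]
    -- iteration 3/3 --
    RT 270: heading 270 -> 0
    FD 11.9: (-7,0) -> (4.9,0) [heading=0, move]
  ]
  -- iteration 3/4 --
  RT 90: heading 0 -> 270
  PU: pen up
  REPEAT 3 [
    -- iteration 1/3 --
    RT 270: heading 270 -> 0
    FD 11.9: (4.9,0) -> (16.8,0) [heading=0, move]
    -- iteration 2/3 --
    RT 270: heading 0 -> 90
    FD 11.9: (16.8,0) -> (16.8,11.9) [heading=90, move]
    -- iteration 3/3 --
    RT 270: heading 90 -> 180
    FD 11.9: (16.8,11.9) -> (4.9,11.9) [heading=180, move]
  ]
  -- iteration 4/4 --
  RT 90: heading 180 -> 90
  PU: pen up
  REPEAT 3 [
    -- iteration 1/3 --
    RT 270: heading 90 -> 180
    FD 11.9: (4.9,11.9) -> (-7,11.9) [heading=180, move]
    -- iteration 2/3 --
    RT 270: heading 180 -> 270
    FD 11.9: (-7,11.9) -> (-7,0) [heading=270, move]
    -- iteration 3/3 --
    RT 270: heading 270 -> 0
    FD 11.9: (-7,0) -> (4.9,0) [heading=0, move]
  ]
]
LT 180: heading 0 -> 180
LT 321: heading 180 -> 141
RT 171: heading 141 -> 330
RT 90: heading 330 -> 240
Final: pos=(4.9,0), heading=240, 1 segment(s) drawn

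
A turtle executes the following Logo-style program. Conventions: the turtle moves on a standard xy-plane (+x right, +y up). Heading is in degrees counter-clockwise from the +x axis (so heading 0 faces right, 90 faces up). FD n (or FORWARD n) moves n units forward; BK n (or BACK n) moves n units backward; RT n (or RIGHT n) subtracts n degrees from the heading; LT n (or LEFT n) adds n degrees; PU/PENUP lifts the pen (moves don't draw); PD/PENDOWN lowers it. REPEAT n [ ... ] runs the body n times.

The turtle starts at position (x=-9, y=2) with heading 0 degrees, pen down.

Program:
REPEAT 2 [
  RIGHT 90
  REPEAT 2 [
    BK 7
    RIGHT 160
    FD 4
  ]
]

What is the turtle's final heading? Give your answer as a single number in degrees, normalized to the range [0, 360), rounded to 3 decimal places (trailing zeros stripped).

Executing turtle program step by step:
Start: pos=(-9,2), heading=0, pen down
REPEAT 2 [
  -- iteration 1/2 --
  RT 90: heading 0 -> 270
  REPEAT 2 [
    -- iteration 1/2 --
    BK 7: (-9,2) -> (-9,9) [heading=270, draw]
    RT 160: heading 270 -> 110
    FD 4: (-9,9) -> (-10.368,12.759) [heading=110, draw]
    -- iteration 2/2 --
    BK 7: (-10.368,12.759) -> (-7.974,6.181) [heading=110, draw]
    RT 160: heading 110 -> 310
    FD 4: (-7.974,6.181) -> (-5.403,3.117) [heading=310, draw]
  ]
  -- iteration 2/2 --
  RT 90: heading 310 -> 220
  REPEAT 2 [
    -- iteration 1/2 --
    BK 7: (-5.403,3.117) -> (-0.04,7.616) [heading=220, draw]
    RT 160: heading 220 -> 60
    FD 4: (-0.04,7.616) -> (1.96,11.08) [heading=60, draw]
    -- iteration 2/2 --
    BK 7: (1.96,11.08) -> (-1.54,5.018) [heading=60, draw]
    RT 160: heading 60 -> 260
    FD 4: (-1.54,5.018) -> (-2.235,1.079) [heading=260, draw]
  ]
]
Final: pos=(-2.235,1.079), heading=260, 8 segment(s) drawn

Answer: 260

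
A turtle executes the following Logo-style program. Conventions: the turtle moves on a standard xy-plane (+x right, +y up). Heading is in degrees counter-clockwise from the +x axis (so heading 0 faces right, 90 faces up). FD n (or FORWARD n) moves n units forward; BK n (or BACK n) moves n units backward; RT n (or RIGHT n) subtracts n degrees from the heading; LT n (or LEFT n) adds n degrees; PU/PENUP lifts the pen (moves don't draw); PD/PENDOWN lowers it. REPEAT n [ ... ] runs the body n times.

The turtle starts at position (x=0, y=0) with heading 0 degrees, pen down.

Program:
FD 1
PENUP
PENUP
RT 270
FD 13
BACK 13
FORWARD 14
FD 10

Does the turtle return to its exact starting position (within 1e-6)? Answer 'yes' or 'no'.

Executing turtle program step by step:
Start: pos=(0,0), heading=0, pen down
FD 1: (0,0) -> (1,0) [heading=0, draw]
PU: pen up
PU: pen up
RT 270: heading 0 -> 90
FD 13: (1,0) -> (1,13) [heading=90, move]
BK 13: (1,13) -> (1,0) [heading=90, move]
FD 14: (1,0) -> (1,14) [heading=90, move]
FD 10: (1,14) -> (1,24) [heading=90, move]
Final: pos=(1,24), heading=90, 1 segment(s) drawn

Start position: (0, 0)
Final position: (1, 24)
Distance = 24.021; >= 1e-6 -> NOT closed

Answer: no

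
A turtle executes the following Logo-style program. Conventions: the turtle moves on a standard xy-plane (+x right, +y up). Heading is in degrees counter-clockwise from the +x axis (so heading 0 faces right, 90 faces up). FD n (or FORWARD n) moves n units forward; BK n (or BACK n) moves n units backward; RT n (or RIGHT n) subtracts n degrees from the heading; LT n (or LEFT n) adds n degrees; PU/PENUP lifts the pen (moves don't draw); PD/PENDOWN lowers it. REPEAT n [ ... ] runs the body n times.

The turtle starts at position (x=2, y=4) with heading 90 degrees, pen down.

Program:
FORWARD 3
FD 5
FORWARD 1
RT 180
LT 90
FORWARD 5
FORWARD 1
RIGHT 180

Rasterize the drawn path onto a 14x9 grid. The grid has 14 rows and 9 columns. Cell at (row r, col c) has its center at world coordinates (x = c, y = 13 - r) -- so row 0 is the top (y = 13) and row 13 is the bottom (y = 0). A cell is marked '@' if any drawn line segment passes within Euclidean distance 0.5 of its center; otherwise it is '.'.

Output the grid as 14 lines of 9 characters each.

Answer: ..@@@@@@@
..@......
..@......
..@......
..@......
..@......
..@......
..@......
..@......
..@......
.........
.........
.........
.........

Derivation:
Segment 0: (2,4) -> (2,7)
Segment 1: (2,7) -> (2,12)
Segment 2: (2,12) -> (2,13)
Segment 3: (2,13) -> (7,13)
Segment 4: (7,13) -> (8,13)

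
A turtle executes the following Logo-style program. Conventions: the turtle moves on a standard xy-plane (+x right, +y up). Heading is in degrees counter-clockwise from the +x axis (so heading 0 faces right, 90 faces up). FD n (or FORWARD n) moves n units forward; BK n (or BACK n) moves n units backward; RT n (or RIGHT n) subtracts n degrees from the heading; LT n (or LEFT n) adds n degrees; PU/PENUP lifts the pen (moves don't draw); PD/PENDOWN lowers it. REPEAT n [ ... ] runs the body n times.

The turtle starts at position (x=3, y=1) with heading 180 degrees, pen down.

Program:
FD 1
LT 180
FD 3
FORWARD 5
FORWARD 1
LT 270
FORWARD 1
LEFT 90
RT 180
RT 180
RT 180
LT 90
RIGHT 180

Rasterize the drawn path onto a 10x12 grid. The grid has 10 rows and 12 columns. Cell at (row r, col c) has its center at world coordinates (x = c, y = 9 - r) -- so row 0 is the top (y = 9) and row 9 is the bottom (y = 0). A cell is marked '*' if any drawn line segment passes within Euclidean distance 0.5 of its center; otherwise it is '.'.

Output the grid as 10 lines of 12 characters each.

Answer: ............
............
............
............
............
............
............
............
..**********
...........*

Derivation:
Segment 0: (3,1) -> (2,1)
Segment 1: (2,1) -> (5,1)
Segment 2: (5,1) -> (10,1)
Segment 3: (10,1) -> (11,1)
Segment 4: (11,1) -> (11,-0)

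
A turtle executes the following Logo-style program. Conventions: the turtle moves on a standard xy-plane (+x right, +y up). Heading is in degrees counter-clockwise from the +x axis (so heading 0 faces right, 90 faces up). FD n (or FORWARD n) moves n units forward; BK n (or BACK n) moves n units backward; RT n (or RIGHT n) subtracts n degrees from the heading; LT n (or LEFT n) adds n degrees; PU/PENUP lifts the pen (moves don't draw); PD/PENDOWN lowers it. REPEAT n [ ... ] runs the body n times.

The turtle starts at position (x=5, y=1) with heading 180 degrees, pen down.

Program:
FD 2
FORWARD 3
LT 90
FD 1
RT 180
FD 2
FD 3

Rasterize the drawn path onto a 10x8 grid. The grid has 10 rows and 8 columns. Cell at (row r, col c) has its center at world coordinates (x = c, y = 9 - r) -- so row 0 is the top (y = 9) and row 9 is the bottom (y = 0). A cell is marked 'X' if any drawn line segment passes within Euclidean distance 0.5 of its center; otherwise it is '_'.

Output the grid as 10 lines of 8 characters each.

Segment 0: (5,1) -> (3,1)
Segment 1: (3,1) -> (0,1)
Segment 2: (0,1) -> (-0,0)
Segment 3: (-0,0) -> (-0,2)
Segment 4: (-0,2) -> (0,5)

Answer: ________
________
________
________
X_______
X_______
X_______
X_______
XXXXXX__
X_______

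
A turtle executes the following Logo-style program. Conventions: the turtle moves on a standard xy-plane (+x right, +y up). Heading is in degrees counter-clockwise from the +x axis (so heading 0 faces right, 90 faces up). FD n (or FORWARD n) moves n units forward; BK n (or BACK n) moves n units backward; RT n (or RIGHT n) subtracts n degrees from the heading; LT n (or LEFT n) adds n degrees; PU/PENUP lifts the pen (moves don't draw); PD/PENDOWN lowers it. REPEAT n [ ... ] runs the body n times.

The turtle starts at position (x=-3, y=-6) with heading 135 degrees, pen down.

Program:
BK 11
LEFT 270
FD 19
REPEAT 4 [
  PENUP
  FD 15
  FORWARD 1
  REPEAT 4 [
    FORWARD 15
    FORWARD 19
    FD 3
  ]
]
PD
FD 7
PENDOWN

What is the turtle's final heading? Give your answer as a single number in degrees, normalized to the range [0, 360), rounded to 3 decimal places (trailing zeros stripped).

Answer: 45

Derivation:
Executing turtle program step by step:
Start: pos=(-3,-6), heading=135, pen down
BK 11: (-3,-6) -> (4.778,-13.778) [heading=135, draw]
LT 270: heading 135 -> 45
FD 19: (4.778,-13.778) -> (18.213,-0.343) [heading=45, draw]
REPEAT 4 [
  -- iteration 1/4 --
  PU: pen up
  FD 15: (18.213,-0.343) -> (28.82,10.263) [heading=45, move]
  FD 1: (28.82,10.263) -> (29.527,10.971) [heading=45, move]
  REPEAT 4 [
    -- iteration 1/4 --
    FD 15: (29.527,10.971) -> (40.134,21.577) [heading=45, move]
    FD 19: (40.134,21.577) -> (53.569,35.012) [heading=45, move]
    FD 3: (53.569,35.012) -> (55.69,37.134) [heading=45, move]
    -- iteration 2/4 --
    FD 15: (55.69,37.134) -> (66.296,47.74) [heading=45, move]
    FD 19: (66.296,47.74) -> (79.731,61.175) [heading=45, move]
    FD 3: (79.731,61.175) -> (81.853,63.296) [heading=45, move]
    -- iteration 3/4 --
    FD 15: (81.853,63.296) -> (92.459,73.903) [heading=45, move]
    FD 19: (92.459,73.903) -> (105.894,87.338) [heading=45, move]
    FD 3: (105.894,87.338) -> (108.016,89.459) [heading=45, move]
    -- iteration 4/4 --
    FD 15: (108.016,89.459) -> (118.622,100.066) [heading=45, move]
    FD 19: (118.622,100.066) -> (132.057,113.501) [heading=45, move]
    FD 3: (132.057,113.501) -> (134.179,115.622) [heading=45, move]
  ]
  -- iteration 2/4 --
  PU: pen up
  FD 15: (134.179,115.622) -> (144.785,126.229) [heading=45, move]
  FD 1: (144.785,126.229) -> (145.492,126.936) [heading=45, move]
  REPEAT 4 [
    -- iteration 1/4 --
    FD 15: (145.492,126.936) -> (156.099,137.543) [heading=45, move]
    FD 19: (156.099,137.543) -> (169.534,150.978) [heading=45, move]
    FD 3: (169.534,150.978) -> (171.655,153.099) [heading=45, move]
    -- iteration 2/4 --
    FD 15: (171.655,153.099) -> (182.262,163.706) [heading=45, move]
    FD 19: (182.262,163.706) -> (195.697,177.141) [heading=45, move]
    FD 3: (195.697,177.141) -> (197.818,179.262) [heading=45, move]
    -- iteration 3/4 --
    FD 15: (197.818,179.262) -> (208.425,189.869) [heading=45, move]
    FD 19: (208.425,189.869) -> (221.86,203.304) [heading=45, move]
    FD 3: (221.86,203.304) -> (223.981,205.425) [heading=45, move]
    -- iteration 4/4 --
    FD 15: (223.981,205.425) -> (234.588,216.032) [heading=45, move]
    FD 19: (234.588,216.032) -> (248.023,229.467) [heading=45, move]
    FD 3: (248.023,229.467) -> (250.144,231.588) [heading=45, move]
  ]
  -- iteration 3/4 --
  PU: pen up
  FD 15: (250.144,231.588) -> (260.751,242.194) [heading=45, move]
  FD 1: (260.751,242.194) -> (261.458,242.902) [heading=45, move]
  REPEAT 4 [
    -- iteration 1/4 --
    FD 15: (261.458,242.902) -> (272.065,253.508) [heading=45, move]
    FD 19: (272.065,253.508) -> (285.5,266.943) [heading=45, move]
    FD 3: (285.5,266.943) -> (287.621,269.065) [heading=45, move]
    -- iteration 2/4 --
    FD 15: (287.621,269.065) -> (298.227,279.671) [heading=45, move]
    FD 19: (298.227,279.671) -> (311.663,293.106) [heading=45, move]
    FD 3: (311.663,293.106) -> (313.784,295.227) [heading=45, move]
    -- iteration 3/4 --
    FD 15: (313.784,295.227) -> (324.39,305.834) [heading=45, move]
    FD 19: (324.39,305.834) -> (337.825,319.269) [heading=45, move]
    FD 3: (337.825,319.269) -> (339.947,321.39) [heading=45, move]
    -- iteration 4/4 --
    FD 15: (339.947,321.39) -> (350.553,331.997) [heading=45, move]
    FD 19: (350.553,331.997) -> (363.988,345.432) [heading=45, move]
    FD 3: (363.988,345.432) -> (366.11,347.553) [heading=45, move]
  ]
  -- iteration 4/4 --
  PU: pen up
  FD 15: (366.11,347.553) -> (376.716,358.16) [heading=45, move]
  FD 1: (376.716,358.16) -> (377.423,358.867) [heading=45, move]
  REPEAT 4 [
    -- iteration 1/4 --
    FD 15: (377.423,358.867) -> (388.03,369.474) [heading=45, move]
    FD 19: (388.03,369.474) -> (401.465,382.909) [heading=45, move]
    FD 3: (401.465,382.909) -> (403.586,385.03) [heading=45, move]
    -- iteration 2/4 --
    FD 15: (403.586,385.03) -> (414.193,395.637) [heading=45, move]
    FD 19: (414.193,395.637) -> (427.628,409.072) [heading=45, move]
    FD 3: (427.628,409.072) -> (429.749,411.193) [heading=45, move]
    -- iteration 3/4 --
    FD 15: (429.749,411.193) -> (440.356,421.8) [heading=45, move]
    FD 19: (440.356,421.8) -> (453.791,435.235) [heading=45, move]
    FD 3: (453.791,435.235) -> (455.912,437.356) [heading=45, move]
    -- iteration 4/4 --
    FD 15: (455.912,437.356) -> (466.519,447.963) [heading=45, move]
    FD 19: (466.519,447.963) -> (479.954,461.398) [heading=45, move]
    FD 3: (479.954,461.398) -> (482.075,463.519) [heading=45, move]
  ]
]
PD: pen down
FD 7: (482.075,463.519) -> (487.025,468.469) [heading=45, draw]
PD: pen down
Final: pos=(487.025,468.469), heading=45, 3 segment(s) drawn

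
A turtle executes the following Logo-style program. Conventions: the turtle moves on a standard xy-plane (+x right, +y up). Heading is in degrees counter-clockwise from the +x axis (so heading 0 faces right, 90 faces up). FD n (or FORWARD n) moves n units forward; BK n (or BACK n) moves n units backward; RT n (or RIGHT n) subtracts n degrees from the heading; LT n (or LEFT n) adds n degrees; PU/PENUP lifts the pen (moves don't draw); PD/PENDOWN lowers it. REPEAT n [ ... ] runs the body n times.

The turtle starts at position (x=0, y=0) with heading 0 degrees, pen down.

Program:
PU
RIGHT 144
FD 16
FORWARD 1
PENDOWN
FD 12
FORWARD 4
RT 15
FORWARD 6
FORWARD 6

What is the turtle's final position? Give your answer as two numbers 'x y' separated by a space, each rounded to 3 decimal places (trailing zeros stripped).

Answer: -37.901 -23.697

Derivation:
Executing turtle program step by step:
Start: pos=(0,0), heading=0, pen down
PU: pen up
RT 144: heading 0 -> 216
FD 16: (0,0) -> (-12.944,-9.405) [heading=216, move]
FD 1: (-12.944,-9.405) -> (-13.753,-9.992) [heading=216, move]
PD: pen down
FD 12: (-13.753,-9.992) -> (-23.461,-17.046) [heading=216, draw]
FD 4: (-23.461,-17.046) -> (-26.698,-19.397) [heading=216, draw]
RT 15: heading 216 -> 201
FD 6: (-26.698,-19.397) -> (-32.299,-21.547) [heading=201, draw]
FD 6: (-32.299,-21.547) -> (-37.901,-23.697) [heading=201, draw]
Final: pos=(-37.901,-23.697), heading=201, 4 segment(s) drawn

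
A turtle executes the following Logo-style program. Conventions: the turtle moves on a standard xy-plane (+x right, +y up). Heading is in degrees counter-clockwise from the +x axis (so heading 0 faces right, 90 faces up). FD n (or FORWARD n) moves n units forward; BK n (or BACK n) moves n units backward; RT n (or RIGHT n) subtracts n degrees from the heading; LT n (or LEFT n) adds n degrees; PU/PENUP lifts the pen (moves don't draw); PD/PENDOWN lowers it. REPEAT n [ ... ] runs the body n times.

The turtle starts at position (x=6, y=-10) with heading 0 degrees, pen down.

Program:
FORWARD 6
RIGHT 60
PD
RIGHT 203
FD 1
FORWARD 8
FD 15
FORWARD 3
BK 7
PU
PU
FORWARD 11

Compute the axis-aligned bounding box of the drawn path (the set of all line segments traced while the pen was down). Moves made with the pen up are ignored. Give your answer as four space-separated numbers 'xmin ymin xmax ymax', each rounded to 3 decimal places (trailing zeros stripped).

Answer: 6 -10 12 16.799

Derivation:
Executing turtle program step by step:
Start: pos=(6,-10), heading=0, pen down
FD 6: (6,-10) -> (12,-10) [heading=0, draw]
RT 60: heading 0 -> 300
PD: pen down
RT 203: heading 300 -> 97
FD 1: (12,-10) -> (11.878,-9.007) [heading=97, draw]
FD 8: (11.878,-9.007) -> (10.903,-1.067) [heading=97, draw]
FD 15: (10.903,-1.067) -> (9.075,13.821) [heading=97, draw]
FD 3: (9.075,13.821) -> (8.71,16.799) [heading=97, draw]
BK 7: (8.71,16.799) -> (9.563,9.851) [heading=97, draw]
PU: pen up
PU: pen up
FD 11: (9.563,9.851) -> (8.222,20.769) [heading=97, move]
Final: pos=(8.222,20.769), heading=97, 6 segment(s) drawn

Segment endpoints: x in {6, 8.71, 9.075, 9.563, 10.903, 11.878, 12}, y in {-10, -9.007, -1.067, 9.851, 13.821, 16.799}
xmin=6, ymin=-10, xmax=12, ymax=16.799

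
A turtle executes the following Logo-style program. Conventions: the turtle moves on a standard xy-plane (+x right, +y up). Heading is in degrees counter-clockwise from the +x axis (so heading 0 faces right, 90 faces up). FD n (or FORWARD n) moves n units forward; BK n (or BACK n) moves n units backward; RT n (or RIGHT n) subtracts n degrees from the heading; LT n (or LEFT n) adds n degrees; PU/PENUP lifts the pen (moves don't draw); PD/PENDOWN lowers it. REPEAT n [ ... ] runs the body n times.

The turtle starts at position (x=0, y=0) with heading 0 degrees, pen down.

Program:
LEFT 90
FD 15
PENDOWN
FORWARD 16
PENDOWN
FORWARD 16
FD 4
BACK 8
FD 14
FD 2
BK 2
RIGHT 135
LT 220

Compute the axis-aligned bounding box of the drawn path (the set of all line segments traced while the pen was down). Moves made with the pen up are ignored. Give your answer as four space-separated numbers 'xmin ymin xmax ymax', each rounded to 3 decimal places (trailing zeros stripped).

Answer: 0 0 0 59

Derivation:
Executing turtle program step by step:
Start: pos=(0,0), heading=0, pen down
LT 90: heading 0 -> 90
FD 15: (0,0) -> (0,15) [heading=90, draw]
PD: pen down
FD 16: (0,15) -> (0,31) [heading=90, draw]
PD: pen down
FD 16: (0,31) -> (0,47) [heading=90, draw]
FD 4: (0,47) -> (0,51) [heading=90, draw]
BK 8: (0,51) -> (0,43) [heading=90, draw]
FD 14: (0,43) -> (0,57) [heading=90, draw]
FD 2: (0,57) -> (0,59) [heading=90, draw]
BK 2: (0,59) -> (0,57) [heading=90, draw]
RT 135: heading 90 -> 315
LT 220: heading 315 -> 175
Final: pos=(0,57), heading=175, 8 segment(s) drawn

Segment endpoints: x in {0, 0, 0, 0, 0, 0, 0, 0}, y in {0, 15, 31, 43, 47, 51, 57, 59}
xmin=0, ymin=0, xmax=0, ymax=59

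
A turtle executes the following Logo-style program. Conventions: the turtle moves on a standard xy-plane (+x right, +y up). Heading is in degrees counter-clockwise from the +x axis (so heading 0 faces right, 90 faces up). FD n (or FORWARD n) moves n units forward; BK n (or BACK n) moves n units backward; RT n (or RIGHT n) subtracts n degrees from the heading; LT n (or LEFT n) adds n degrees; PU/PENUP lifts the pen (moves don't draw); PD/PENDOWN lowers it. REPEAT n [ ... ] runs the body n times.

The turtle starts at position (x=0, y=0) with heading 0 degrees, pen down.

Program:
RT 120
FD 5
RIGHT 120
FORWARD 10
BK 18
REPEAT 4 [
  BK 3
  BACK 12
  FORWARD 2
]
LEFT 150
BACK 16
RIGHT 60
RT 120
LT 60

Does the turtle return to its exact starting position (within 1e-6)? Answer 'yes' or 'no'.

Answer: no

Derivation:
Executing turtle program step by step:
Start: pos=(0,0), heading=0, pen down
RT 120: heading 0 -> 240
FD 5: (0,0) -> (-2.5,-4.33) [heading=240, draw]
RT 120: heading 240 -> 120
FD 10: (-2.5,-4.33) -> (-7.5,4.33) [heading=120, draw]
BK 18: (-7.5,4.33) -> (1.5,-11.258) [heading=120, draw]
REPEAT 4 [
  -- iteration 1/4 --
  BK 3: (1.5,-11.258) -> (3,-13.856) [heading=120, draw]
  BK 12: (3,-13.856) -> (9,-24.249) [heading=120, draw]
  FD 2: (9,-24.249) -> (8,-22.517) [heading=120, draw]
  -- iteration 2/4 --
  BK 3: (8,-22.517) -> (9.5,-25.115) [heading=120, draw]
  BK 12: (9.5,-25.115) -> (15.5,-35.507) [heading=120, draw]
  FD 2: (15.5,-35.507) -> (14.5,-33.775) [heading=120, draw]
  -- iteration 3/4 --
  BK 3: (14.5,-33.775) -> (16,-36.373) [heading=120, draw]
  BK 12: (16,-36.373) -> (22,-46.765) [heading=120, draw]
  FD 2: (22,-46.765) -> (21,-45.033) [heading=120, draw]
  -- iteration 4/4 --
  BK 3: (21,-45.033) -> (22.5,-47.631) [heading=120, draw]
  BK 12: (22.5,-47.631) -> (28.5,-58.024) [heading=120, draw]
  FD 2: (28.5,-58.024) -> (27.5,-56.292) [heading=120, draw]
]
LT 150: heading 120 -> 270
BK 16: (27.5,-56.292) -> (27.5,-40.292) [heading=270, draw]
RT 60: heading 270 -> 210
RT 120: heading 210 -> 90
LT 60: heading 90 -> 150
Final: pos=(27.5,-40.292), heading=150, 16 segment(s) drawn

Start position: (0, 0)
Final position: (27.5, -40.292)
Distance = 48.782; >= 1e-6 -> NOT closed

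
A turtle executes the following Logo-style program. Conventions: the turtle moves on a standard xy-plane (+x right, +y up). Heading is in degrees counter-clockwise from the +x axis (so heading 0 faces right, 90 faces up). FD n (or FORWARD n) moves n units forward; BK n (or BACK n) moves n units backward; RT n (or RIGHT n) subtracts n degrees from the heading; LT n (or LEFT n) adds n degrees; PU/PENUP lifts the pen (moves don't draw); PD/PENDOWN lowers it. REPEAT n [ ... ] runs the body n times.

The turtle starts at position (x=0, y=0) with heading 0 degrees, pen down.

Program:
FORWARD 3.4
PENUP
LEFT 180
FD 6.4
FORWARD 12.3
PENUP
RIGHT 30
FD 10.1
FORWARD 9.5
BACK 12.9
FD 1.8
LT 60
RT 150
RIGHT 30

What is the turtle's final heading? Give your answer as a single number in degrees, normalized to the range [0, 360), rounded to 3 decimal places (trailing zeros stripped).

Answer: 30

Derivation:
Executing turtle program step by step:
Start: pos=(0,0), heading=0, pen down
FD 3.4: (0,0) -> (3.4,0) [heading=0, draw]
PU: pen up
LT 180: heading 0 -> 180
FD 6.4: (3.4,0) -> (-3,0) [heading=180, move]
FD 12.3: (-3,0) -> (-15.3,0) [heading=180, move]
PU: pen up
RT 30: heading 180 -> 150
FD 10.1: (-15.3,0) -> (-24.047,5.05) [heading=150, move]
FD 9.5: (-24.047,5.05) -> (-32.274,9.8) [heading=150, move]
BK 12.9: (-32.274,9.8) -> (-21.102,3.35) [heading=150, move]
FD 1.8: (-21.102,3.35) -> (-22.661,4.25) [heading=150, move]
LT 60: heading 150 -> 210
RT 150: heading 210 -> 60
RT 30: heading 60 -> 30
Final: pos=(-22.661,4.25), heading=30, 1 segment(s) drawn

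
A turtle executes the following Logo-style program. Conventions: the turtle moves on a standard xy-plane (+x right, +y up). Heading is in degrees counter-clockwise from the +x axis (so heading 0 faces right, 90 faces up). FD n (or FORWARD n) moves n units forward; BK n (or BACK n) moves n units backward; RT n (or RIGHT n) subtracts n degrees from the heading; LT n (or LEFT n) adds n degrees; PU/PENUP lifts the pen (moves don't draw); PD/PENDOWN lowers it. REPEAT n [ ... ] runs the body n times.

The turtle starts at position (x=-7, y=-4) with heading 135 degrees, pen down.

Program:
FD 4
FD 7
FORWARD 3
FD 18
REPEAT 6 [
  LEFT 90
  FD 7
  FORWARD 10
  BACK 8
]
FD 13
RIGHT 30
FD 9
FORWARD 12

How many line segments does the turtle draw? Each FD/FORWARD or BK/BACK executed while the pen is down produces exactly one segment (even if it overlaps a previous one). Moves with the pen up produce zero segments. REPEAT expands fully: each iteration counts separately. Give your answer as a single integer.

Answer: 25

Derivation:
Executing turtle program step by step:
Start: pos=(-7,-4), heading=135, pen down
FD 4: (-7,-4) -> (-9.828,-1.172) [heading=135, draw]
FD 7: (-9.828,-1.172) -> (-14.778,3.778) [heading=135, draw]
FD 3: (-14.778,3.778) -> (-16.899,5.899) [heading=135, draw]
FD 18: (-16.899,5.899) -> (-29.627,18.627) [heading=135, draw]
REPEAT 6 [
  -- iteration 1/6 --
  LT 90: heading 135 -> 225
  FD 7: (-29.627,18.627) -> (-34.577,13.678) [heading=225, draw]
  FD 10: (-34.577,13.678) -> (-41.648,6.607) [heading=225, draw]
  BK 8: (-41.648,6.607) -> (-35.991,12.263) [heading=225, draw]
  -- iteration 2/6 --
  LT 90: heading 225 -> 315
  FD 7: (-35.991,12.263) -> (-31.042,7.314) [heading=315, draw]
  FD 10: (-31.042,7.314) -> (-23.971,0.243) [heading=315, draw]
  BK 8: (-23.971,0.243) -> (-29.627,5.899) [heading=315, draw]
  -- iteration 3/6 --
  LT 90: heading 315 -> 45
  FD 7: (-29.627,5.899) -> (-24.678,10.849) [heading=45, draw]
  FD 10: (-24.678,10.849) -> (-17.607,17.92) [heading=45, draw]
  BK 8: (-17.607,17.92) -> (-23.263,12.263) [heading=45, draw]
  -- iteration 4/6 --
  LT 90: heading 45 -> 135
  FD 7: (-23.263,12.263) -> (-28.213,17.213) [heading=135, draw]
  FD 10: (-28.213,17.213) -> (-35.284,24.284) [heading=135, draw]
  BK 8: (-35.284,24.284) -> (-29.627,18.627) [heading=135, draw]
  -- iteration 5/6 --
  LT 90: heading 135 -> 225
  FD 7: (-29.627,18.627) -> (-34.577,13.678) [heading=225, draw]
  FD 10: (-34.577,13.678) -> (-41.648,6.607) [heading=225, draw]
  BK 8: (-41.648,6.607) -> (-35.991,12.263) [heading=225, draw]
  -- iteration 6/6 --
  LT 90: heading 225 -> 315
  FD 7: (-35.991,12.263) -> (-31.042,7.314) [heading=315, draw]
  FD 10: (-31.042,7.314) -> (-23.971,0.243) [heading=315, draw]
  BK 8: (-23.971,0.243) -> (-29.627,5.899) [heading=315, draw]
]
FD 13: (-29.627,5.899) -> (-20.435,-3.293) [heading=315, draw]
RT 30: heading 315 -> 285
FD 9: (-20.435,-3.293) -> (-18.106,-11.986) [heading=285, draw]
FD 12: (-18.106,-11.986) -> (-15,-23.577) [heading=285, draw]
Final: pos=(-15,-23.577), heading=285, 25 segment(s) drawn
Segments drawn: 25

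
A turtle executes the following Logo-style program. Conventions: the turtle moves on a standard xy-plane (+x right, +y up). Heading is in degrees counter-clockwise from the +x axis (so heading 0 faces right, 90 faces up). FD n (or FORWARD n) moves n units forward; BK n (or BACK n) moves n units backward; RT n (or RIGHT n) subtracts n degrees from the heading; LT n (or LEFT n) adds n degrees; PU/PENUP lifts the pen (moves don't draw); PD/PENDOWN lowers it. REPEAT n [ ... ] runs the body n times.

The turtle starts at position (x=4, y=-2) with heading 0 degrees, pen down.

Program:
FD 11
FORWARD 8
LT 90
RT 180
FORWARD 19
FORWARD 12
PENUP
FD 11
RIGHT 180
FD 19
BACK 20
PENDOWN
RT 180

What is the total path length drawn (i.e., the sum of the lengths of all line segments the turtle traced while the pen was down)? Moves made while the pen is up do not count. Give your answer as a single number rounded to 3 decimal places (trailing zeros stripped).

Executing turtle program step by step:
Start: pos=(4,-2), heading=0, pen down
FD 11: (4,-2) -> (15,-2) [heading=0, draw]
FD 8: (15,-2) -> (23,-2) [heading=0, draw]
LT 90: heading 0 -> 90
RT 180: heading 90 -> 270
FD 19: (23,-2) -> (23,-21) [heading=270, draw]
FD 12: (23,-21) -> (23,-33) [heading=270, draw]
PU: pen up
FD 11: (23,-33) -> (23,-44) [heading=270, move]
RT 180: heading 270 -> 90
FD 19: (23,-44) -> (23,-25) [heading=90, move]
BK 20: (23,-25) -> (23,-45) [heading=90, move]
PD: pen down
RT 180: heading 90 -> 270
Final: pos=(23,-45), heading=270, 4 segment(s) drawn

Segment lengths:
  seg 1: (4,-2) -> (15,-2), length = 11
  seg 2: (15,-2) -> (23,-2), length = 8
  seg 3: (23,-2) -> (23,-21), length = 19
  seg 4: (23,-21) -> (23,-33), length = 12
Total = 50

Answer: 50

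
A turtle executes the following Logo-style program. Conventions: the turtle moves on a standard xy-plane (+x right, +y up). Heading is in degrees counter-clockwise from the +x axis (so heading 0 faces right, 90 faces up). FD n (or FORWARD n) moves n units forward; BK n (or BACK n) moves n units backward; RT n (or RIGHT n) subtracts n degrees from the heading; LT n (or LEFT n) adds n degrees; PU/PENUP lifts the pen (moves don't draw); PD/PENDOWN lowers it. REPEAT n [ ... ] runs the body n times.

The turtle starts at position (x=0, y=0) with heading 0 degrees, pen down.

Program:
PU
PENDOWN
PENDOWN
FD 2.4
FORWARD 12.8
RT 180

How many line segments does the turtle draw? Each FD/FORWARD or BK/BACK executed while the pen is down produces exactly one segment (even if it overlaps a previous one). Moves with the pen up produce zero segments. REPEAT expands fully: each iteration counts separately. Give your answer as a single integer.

Executing turtle program step by step:
Start: pos=(0,0), heading=0, pen down
PU: pen up
PD: pen down
PD: pen down
FD 2.4: (0,0) -> (2.4,0) [heading=0, draw]
FD 12.8: (2.4,0) -> (15.2,0) [heading=0, draw]
RT 180: heading 0 -> 180
Final: pos=(15.2,0), heading=180, 2 segment(s) drawn
Segments drawn: 2

Answer: 2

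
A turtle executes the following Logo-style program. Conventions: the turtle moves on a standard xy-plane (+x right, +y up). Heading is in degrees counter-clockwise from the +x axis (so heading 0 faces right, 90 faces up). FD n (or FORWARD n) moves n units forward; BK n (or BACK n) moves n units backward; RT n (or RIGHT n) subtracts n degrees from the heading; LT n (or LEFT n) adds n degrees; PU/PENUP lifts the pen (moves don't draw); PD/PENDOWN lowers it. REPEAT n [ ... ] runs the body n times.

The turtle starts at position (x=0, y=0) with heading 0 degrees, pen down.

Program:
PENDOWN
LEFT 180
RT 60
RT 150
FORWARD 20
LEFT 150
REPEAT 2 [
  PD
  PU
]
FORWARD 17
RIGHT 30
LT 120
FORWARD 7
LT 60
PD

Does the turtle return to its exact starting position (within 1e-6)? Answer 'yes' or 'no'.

Executing turtle program step by step:
Start: pos=(0,0), heading=0, pen down
PD: pen down
LT 180: heading 0 -> 180
RT 60: heading 180 -> 120
RT 150: heading 120 -> 330
FD 20: (0,0) -> (17.321,-10) [heading=330, draw]
LT 150: heading 330 -> 120
REPEAT 2 [
  -- iteration 1/2 --
  PD: pen down
  PU: pen up
  -- iteration 2/2 --
  PD: pen down
  PU: pen up
]
FD 17: (17.321,-10) -> (8.821,4.722) [heading=120, move]
RT 30: heading 120 -> 90
LT 120: heading 90 -> 210
FD 7: (8.821,4.722) -> (2.758,1.222) [heading=210, move]
LT 60: heading 210 -> 270
PD: pen down
Final: pos=(2.758,1.222), heading=270, 1 segment(s) drawn

Start position: (0, 0)
Final position: (2.758, 1.222)
Distance = 3.017; >= 1e-6 -> NOT closed

Answer: no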